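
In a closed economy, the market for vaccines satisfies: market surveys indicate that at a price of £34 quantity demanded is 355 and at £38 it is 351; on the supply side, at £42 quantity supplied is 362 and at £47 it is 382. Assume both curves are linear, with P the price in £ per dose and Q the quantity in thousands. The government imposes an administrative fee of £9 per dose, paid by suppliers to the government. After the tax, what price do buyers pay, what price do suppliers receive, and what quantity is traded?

Demand slope: (351 − 355)/(38 − 34) = -1, so Qd = 389 − P.
Supply slope: (382 − 362)/(47 − 42) = 4, so Qs = 4P + 194.
Without the tax, 389 − P = 4P + 194 gives 5P = 195, so P* = £39 and Q* = 350.
With the tax collected from suppliers, supply shifts: Qs = 4(P − 9) + 194.
New equilibrium: buyers pay £46.2, suppliers receive £37.2, Q = 342.8. (Wedge: Pb − Ps = 9.)
The less price-elastic side of the market bears the larger share of a per-unit tax.

Buyers pay £46.2; suppliers receive £37.2; quantity = 342.8.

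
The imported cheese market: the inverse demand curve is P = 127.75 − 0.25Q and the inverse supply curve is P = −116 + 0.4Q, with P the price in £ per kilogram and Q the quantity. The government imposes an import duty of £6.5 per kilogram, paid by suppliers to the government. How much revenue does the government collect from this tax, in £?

Tax revenue = £2372.5.

Rewrite in direct form: Qd = 511 − 4P and Qs = 2.5P + 290.
Without the tax, 511 − 4P = 2.5P + 290 gives 6.5P = 221, so P* = £34 and Q* = 375.
With the tax collected from suppliers, supply shifts: Qs = 2.5(P − 6.5) + 290.
New equilibrium: consumers pay £36.5, suppliers receive £30, Q = 365. (Wedge: Pb − Ps = 6.5.)
Revenue = t · Q = 6.5 · 365 = £2372.5.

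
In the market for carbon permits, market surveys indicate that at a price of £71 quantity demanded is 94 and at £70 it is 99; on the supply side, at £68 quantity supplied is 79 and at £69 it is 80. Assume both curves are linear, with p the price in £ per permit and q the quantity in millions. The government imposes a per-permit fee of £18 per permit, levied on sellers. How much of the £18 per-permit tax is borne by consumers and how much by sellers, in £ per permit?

Demand slope: (99 − 94)/(70 − 71) = -5, so qd = 449 − 5p.
Supply slope: (80 − 79)/(69 − 68) = 1, so qs = p + 11.
Without the tax, 449 − 5p = p + 11 gives 6p = 438, so p* = £73 and q* = 84.
With the tax collected from sellers, supply shifts: qs = (p − 18) + 11.
New equilibrium: consumers pay £76, sellers receive £58, q = 69. (Wedge: pb − ps = 18.)
Burden on consumers: £3; on sellers: £15. (They sum to £18.)
The less price-elastic side of the market bears the larger share of a per-unit tax.

Consumers bear £3 per permit; sellers bear £15 per permit.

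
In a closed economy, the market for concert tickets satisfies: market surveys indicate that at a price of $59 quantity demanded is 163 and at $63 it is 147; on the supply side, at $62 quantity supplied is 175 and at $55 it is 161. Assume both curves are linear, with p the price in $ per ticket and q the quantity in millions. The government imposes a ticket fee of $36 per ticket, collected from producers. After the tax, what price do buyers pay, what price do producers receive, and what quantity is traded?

Buyers pay $70; producers receive $34; quantity = 119.

Demand slope: (147 − 163)/(63 − 59) = -4, so qd = 399 − 4p.
Supply slope: (161 − 175)/(55 − 62) = 2, so qs = 2p + 51.
Before the tax: set 399 − 4p = 2p + 51 → p* = $58, q* = 167.
With the tax collected from producers, supply shifts: qs = 2(p − 36) + 51.
Solving gives q = 119 with buyers paying $70 and producers receiving $34 (the $36 wedge).
The less price-elastic side of the market bears the larger share of a per-unit tax.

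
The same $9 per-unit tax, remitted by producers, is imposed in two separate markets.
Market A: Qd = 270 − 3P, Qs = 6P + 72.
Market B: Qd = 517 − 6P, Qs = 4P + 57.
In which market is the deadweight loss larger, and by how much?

Market A: pre-tax P* = $22, Q* = 204; post-tax Q = 186; deadweight loss = $81.
Market B: pre-tax P* = $46, Q* = 241; post-tax Q = 219.4; deadweight loss = $97.2.
Difference: $81 vs $97.2 → market B is larger by $16.2.

Market B, by $16.2.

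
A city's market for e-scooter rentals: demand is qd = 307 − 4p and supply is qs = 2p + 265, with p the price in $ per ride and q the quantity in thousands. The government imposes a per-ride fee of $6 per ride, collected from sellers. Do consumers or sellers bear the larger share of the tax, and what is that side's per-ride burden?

Sellers bear the larger share: $4 per ride.

Without the tax, 307 − 4p = 2p + 265 gives 6p = 42, so p* = $7 and q* = 279.
With the tax collected from sellers, supply shifts: qs = 2(p − 6) + 265.
Solving gives q = 271 with consumers paying $9 and sellers receiving $3 (the $6 wedge).
Per-ride burden: consumers $2, sellers $4.
Sellers take the larger share because supply is less price-elastic here (demand slope 4 vs supply slope 2).
The less price-elastic side of the market bears the larger share of a per-unit tax.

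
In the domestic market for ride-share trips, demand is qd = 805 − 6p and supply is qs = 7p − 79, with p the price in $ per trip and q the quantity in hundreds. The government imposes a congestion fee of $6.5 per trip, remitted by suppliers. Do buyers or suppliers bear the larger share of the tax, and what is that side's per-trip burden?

Before the tax: set 805 − 6p = 7p − 79 → p* = $68, q* = 397.
With the tax collected from suppliers, supply shifts: qs = 7(p − 6.5) − 79.
Solving gives q = 376 with buyers paying $71.5 and suppliers receiving $65 (the $6.5 wedge).
Per-trip burden: buyers $3.5, suppliers $3.
Buyers take the larger share because demand is less price-elastic here (demand slope 6 vs supply slope 7).

Buyers bear the larger share: $3.5 per trip.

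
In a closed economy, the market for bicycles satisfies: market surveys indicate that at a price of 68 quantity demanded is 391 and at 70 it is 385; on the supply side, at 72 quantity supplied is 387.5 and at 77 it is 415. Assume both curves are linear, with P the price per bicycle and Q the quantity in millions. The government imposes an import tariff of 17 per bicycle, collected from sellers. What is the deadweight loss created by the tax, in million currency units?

Deadweight loss = 280.5 million.

Demand slope: (385 − 391)/(70 − 68) = -3, so Qd = 595 − 3P.
Supply slope: (415 − 387.5)/(77 − 72) = 5.5, so Qs = 5.5P − 8.5.
Without the tax, 595 − 3P = 5.5P − 8.5 gives 8.5P = 603.5, so P* = 71 and Q* = 382.
With the tax collected from sellers, supply shifts: Qs = 5.5(P − 17) − 8.5.
New equilibrium: consumers pay 82, sellers receive 65, Q = 349. (Wedge: Pb − Ps = 17.)
Quantity falls by |ΔQ| = |382 − 349| = 33.
DWL = ½ · t · |ΔQ| = ½ · 17 · 33 = 280.5.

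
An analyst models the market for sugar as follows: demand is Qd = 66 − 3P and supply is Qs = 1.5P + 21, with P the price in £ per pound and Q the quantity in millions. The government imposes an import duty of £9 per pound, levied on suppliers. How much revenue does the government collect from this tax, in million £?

Without the tax, 66 − 3P = 1.5P + 21 gives 4.5P = 45, so P* = £10 and Q* = 36.
With the tax collected from suppliers, supply shifts: Qs = 1.5(P − 9) + 21.
New equilibrium: consumers pay £13, suppliers receive £4, Q = 27. (Wedge: Pb − Ps = 9.)
Revenue = t · Q = 9 · 27 = £243.

Tax revenue = £243 million.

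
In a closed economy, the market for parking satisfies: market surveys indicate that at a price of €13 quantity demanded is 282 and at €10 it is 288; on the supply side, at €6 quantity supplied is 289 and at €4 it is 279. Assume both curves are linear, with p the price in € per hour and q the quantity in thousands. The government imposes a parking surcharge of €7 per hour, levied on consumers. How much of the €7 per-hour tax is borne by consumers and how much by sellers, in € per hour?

Demand slope: (288 − 282)/(10 − 13) = -2, so qd = 308 − 2p.
Supply slope: (279 − 289)/(4 − 6) = 5, so qs = 5p + 259.
Without the tax, 308 − 2p = 5p + 259 gives 7p = 49, so p* = €7 and q* = 294.
With the tax collected from consumers, demand (in seller-price terms) shifts: qd = 308 − 2(p + 7).
Solving gives q = 284 with consumers paying €12 and sellers receiving €5 (the €7 wedge).
Burden on consumers: €5; on sellers: €2. (They sum to €7.)

Consumers bear €5 per hour; sellers bear €2 per hour.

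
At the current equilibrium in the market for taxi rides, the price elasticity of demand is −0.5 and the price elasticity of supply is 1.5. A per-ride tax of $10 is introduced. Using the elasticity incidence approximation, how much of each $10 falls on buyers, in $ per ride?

Incidence ratio: buyers' share ≈ εs / (εs + |εd|) = 1.5 / (1.5 + 0.5) = 0.75.
So buyers bear ≈ 0.75 × $10 = $7.5; sellers bear $2.5.

Buyers bear ≈ $7.5 per ride.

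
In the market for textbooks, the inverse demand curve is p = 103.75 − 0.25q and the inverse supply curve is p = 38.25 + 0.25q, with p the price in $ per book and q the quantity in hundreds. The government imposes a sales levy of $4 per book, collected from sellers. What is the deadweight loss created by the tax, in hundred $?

Deadweight loss = $16 hundred.

Inverting to q(p) form: qd = 415 − 4p; qs = 4p − 153.
Without the tax, 415 − 4p = 4p − 153 gives 8p = 568, so p* = $71 and q* = 131.
With the tax collected from sellers, supply shifts: qs = 4(p − 4) − 153.
New equilibrium: consumers pay $73, sellers receive $69, q = 123. (Wedge: pb − ps = 4.)
Quantity falls by |ΔQ| = |131 − 123| = 8.
DWL = ½ · t · |ΔQ| = ½ · 4 · 8 = $16.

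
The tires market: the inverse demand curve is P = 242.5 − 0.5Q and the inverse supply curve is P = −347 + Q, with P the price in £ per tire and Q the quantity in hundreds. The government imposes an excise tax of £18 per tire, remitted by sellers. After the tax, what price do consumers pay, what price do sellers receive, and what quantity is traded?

Inverting to Q(P) form: Qd = 485 − 2P; Qs = P + 347.
Without the tax, 485 − 2P = P + 347 gives 3P = 138, so P* = £46 and Q* = 393.
With the tax collected from sellers, supply shifts: Qs = (P − 18) + 347.
Solving gives Q = 381 with consumers paying £52 and sellers receiving £34 (the £18 wedge).

Consumers pay £52; sellers receive £34; quantity = 381.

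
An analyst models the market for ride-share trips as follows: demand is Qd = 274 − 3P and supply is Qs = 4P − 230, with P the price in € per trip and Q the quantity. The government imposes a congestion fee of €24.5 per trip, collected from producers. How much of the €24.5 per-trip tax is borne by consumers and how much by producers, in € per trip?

Without the tax, 274 − 3P = 4P − 230 gives 7P = 504, so P* = €72 and Q* = 58.
With the tax collected from producers, supply shifts: Qs = 4(P − 24.5) − 230.
New equilibrium: consumers pay €86, producers receive €61.5, Q = 16. (Wedge: Pb − Ps = 24.5.)
Burden on consumers: €14; on producers: €10.5. (They sum to €24.5.)
The less price-elastic side of the market bears the larger share of a per-unit tax.

Consumers bear €14 per trip; producers bear €10.5 per trip.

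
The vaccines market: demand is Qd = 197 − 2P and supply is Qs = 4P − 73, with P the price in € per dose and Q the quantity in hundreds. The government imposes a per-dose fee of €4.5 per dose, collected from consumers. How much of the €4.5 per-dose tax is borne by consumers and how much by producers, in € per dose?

Consumers bear €3 per dose; producers bear €1.5 per dose.

Without the tax, 197 − 2P = 4P − 73 gives 6P = 270, so P* = €45 and Q* = 107.
With the tax collected from consumers, demand (in seller-price terms) shifts: Qd = 197 − 2(P + 4.5).
Solving gives Q = 101 with consumers paying €48 and producers receiving €43.5 (the €4.5 wedge).
Burden on consumers: €3; on producers: €1.5. (They sum to €4.5.)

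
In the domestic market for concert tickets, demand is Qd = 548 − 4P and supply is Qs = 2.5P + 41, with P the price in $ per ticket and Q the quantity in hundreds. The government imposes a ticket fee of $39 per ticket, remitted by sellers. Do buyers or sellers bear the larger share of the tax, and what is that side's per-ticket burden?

Without the tax, 548 − 4P = 2.5P + 41 gives 6.5P = 507, so P* = $78 and Q* = 236.
With the tax collected from sellers, supply shifts: Qs = 2.5(P − 39) + 41.
Solving gives Q = 176 with buyers paying $93 and sellers receiving $54 (the $39 wedge).
Per-ticket burden: buyers $15, sellers $24.
Sellers take the larger share because supply is less price-elastic here (demand slope 4 vs supply slope 2.5).

Sellers bear the larger share: $24 per ticket.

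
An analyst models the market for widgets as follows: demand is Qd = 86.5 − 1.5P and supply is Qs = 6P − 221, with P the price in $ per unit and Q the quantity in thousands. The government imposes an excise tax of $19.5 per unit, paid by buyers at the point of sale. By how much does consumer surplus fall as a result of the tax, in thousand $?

Consumer surplus falls by $207.48 thousand.

Without the tax, 86.5 − 1.5P = 6P − 221 gives 7.5P = 307.5, so P* = $41 and Q* = 25.
With the tax collected from buyers, demand (in seller-price terms) shifts: Qd = 86.5 − 1.5(P + 19.5).
New equilibrium: buyers pay $56.6, producers receive $37.1, Q = 1.6. (Wedge: Pb − Ps = 19.5.)
ΔCS is the trapezoid between Q = 1.6 and Q = 25 of height $15.6: ½ · (25 + 1.6) · 15.6 = $207.48.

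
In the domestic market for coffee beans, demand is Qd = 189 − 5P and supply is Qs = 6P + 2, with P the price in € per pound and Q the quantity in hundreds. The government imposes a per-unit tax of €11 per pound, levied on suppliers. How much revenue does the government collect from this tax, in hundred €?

Before the tax: set 189 − 5P = 6P + 2 → P* = €17, Q* = 104.
With the tax collected from suppliers, supply shifts: Qs = 6(P − 11) + 2.
Solving gives Q = 74 with consumers paying €23 and suppliers receiving €12 (the €11 wedge).
Revenue = t · Q = 11 · 74 = €814.

Tax revenue = €814 hundred.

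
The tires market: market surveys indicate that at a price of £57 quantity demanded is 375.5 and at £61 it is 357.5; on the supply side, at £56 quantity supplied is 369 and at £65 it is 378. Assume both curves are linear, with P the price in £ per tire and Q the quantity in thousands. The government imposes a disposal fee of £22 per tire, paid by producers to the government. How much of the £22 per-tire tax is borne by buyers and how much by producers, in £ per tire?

Buyers bear £4 per tire; producers bear £18 per tire.

Demand slope: (357.5 − 375.5)/(61 − 57) = -4.5, so Qd = 632 − 4.5P.
Supply slope: (378 − 369)/(65 − 56) = 1, so Qs = P + 313.
Before the tax: set 632 − 4.5P = P + 313 → P* = £58, Q* = 371.
With the tax collected from producers, supply shifts: Qs = (P − 22) + 313.
New equilibrium: buyers pay £62, producers receive £40, Q = 353. (Wedge: Pb − Ps = 22.)
Burden on buyers: £4; on producers: £18. (They sum to £22.)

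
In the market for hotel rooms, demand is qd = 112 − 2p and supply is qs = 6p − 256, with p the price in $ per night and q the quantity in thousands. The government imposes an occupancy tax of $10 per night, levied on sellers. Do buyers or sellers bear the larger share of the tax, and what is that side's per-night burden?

Buyers bear the larger share: $7.5 per night.

Without the tax, 112 − 2p = 6p − 256 gives 8p = 368, so p* = $46 and q* = 20.
With the tax collected from sellers, supply shifts: qs = 6(p − 10) − 256.
Solving gives q = 5 with buyers paying $53.5 and sellers receiving $43.5 (the $10 wedge).
Per-night burden: buyers $7.5, sellers $2.5.
Buyers take the larger share because demand is less price-elastic here (demand slope 2 vs supply slope 6).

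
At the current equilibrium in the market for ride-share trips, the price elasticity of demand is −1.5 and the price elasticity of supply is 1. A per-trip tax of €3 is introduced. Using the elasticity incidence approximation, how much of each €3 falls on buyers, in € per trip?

Buyers bear ≈ €1.2 per trip.

Incidence ratio: buyers' share ≈ εs / (εs + |εd|) = 1 / (1 + 1.5) = 0.4.
So buyers bear ≈ 0.4 × €3 = €1.2; producers bear €1.8.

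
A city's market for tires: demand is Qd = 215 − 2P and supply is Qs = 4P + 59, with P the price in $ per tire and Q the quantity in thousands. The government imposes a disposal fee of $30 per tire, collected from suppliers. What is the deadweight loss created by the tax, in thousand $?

Without the tax, 215 − 2P = 4P + 59 gives 6P = 156, so P* = $26 and Q* = 163.
With the tax collected from suppliers, supply shifts: Qs = 4(P − 30) + 59.
Solving gives Q = 123 with buyers paying $46 and suppliers receiving $16 (the $30 wedge).
Quantity falls by |ΔQ| = |163 − 123| = 40.
DWL = ½ · t · |ΔQ| = ½ · 30 · 40 = $600.

Deadweight loss = $600 thousand.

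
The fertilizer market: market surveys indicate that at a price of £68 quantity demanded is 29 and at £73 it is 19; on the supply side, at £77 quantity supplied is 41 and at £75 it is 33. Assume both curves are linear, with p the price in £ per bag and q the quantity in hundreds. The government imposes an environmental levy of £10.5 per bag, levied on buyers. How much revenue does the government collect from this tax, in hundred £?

Demand slope: (19 − 29)/(73 − 68) = -2, so qd = 165 − 2p.
Supply slope: (33 − 41)/(75 − 77) = 4, so qs = 4p − 267.
Before the tax: set 165 − 2p = 4p − 267 → p* = £72, q* = 21.
With the tax collected from buyers, demand (in seller-price terms) shifts: qd = 165 − 2(p + 10.5).
New equilibrium: buyers pay £79, suppliers receive £68.5, q = 7. (Wedge: pb − ps = 10.5.)
Revenue = t · Q = 10.5 · 7 = £73.5.

Tax revenue = £73.5 hundred.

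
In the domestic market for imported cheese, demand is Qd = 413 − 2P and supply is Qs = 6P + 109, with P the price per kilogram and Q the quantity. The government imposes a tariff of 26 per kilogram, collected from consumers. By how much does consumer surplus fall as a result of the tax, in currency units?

Consumer surplus falls by 6191.25.

Before the tax: set 413 − 2P = 6P + 109 → P* = 38, Q* = 337.
With the tax collected from consumers, demand (in seller-price terms) shifts: Qd = 413 − 2(P + 26).
New equilibrium: consumers pay 57.5, sellers receive 31.5, Q = 298. (Wedge: Pb − Ps = 26.)
ΔCS is the trapezoid between Q = 298 and Q = 337 of height 19.5: ½ · (337 + 298) · 19.5 = 6191.25.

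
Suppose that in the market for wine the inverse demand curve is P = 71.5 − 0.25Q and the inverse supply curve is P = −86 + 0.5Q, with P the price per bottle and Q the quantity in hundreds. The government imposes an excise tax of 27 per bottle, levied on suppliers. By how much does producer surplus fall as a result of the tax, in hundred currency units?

Producer surplus falls by 3456 hundred.

Inverting to Q(P) form: Qd = 286 − 4P; Qs = 2P + 172.
Without the tax, 286 − 4P = 2P + 172 gives 6P = 114, so P* = 19 and Q* = 210.
With the tax collected from suppliers, supply shifts: Qs = 2(P − 27) + 172.
Solving gives Q = 174 with consumers paying 28 and suppliers receiving 1 (the 27 wedge).
ΔPS is the trapezoid between Q = 174 and Q = 210 of height 18: ½ · (210 + 174) · 18 = 3456.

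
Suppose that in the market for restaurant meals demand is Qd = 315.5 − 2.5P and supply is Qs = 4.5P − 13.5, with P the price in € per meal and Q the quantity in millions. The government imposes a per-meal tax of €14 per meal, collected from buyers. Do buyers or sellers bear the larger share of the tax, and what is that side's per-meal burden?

Buyers bear the larger share: €9 per meal.

Without the tax, 315.5 − 2.5P = 4.5P − 13.5 gives 7P = 329, so P* = €47 and Q* = 198.
With the tax collected from buyers, demand (in seller-price terms) shifts: Qd = 315.5 − 2.5(P + 14).
Solving gives Q = 175.5 with buyers paying €56 and sellers receiving €42 (the €14 wedge).
Per-meal burden: buyers €9, sellers €5.
Buyers take the larger share because demand is less price-elastic here (demand slope 2.5 vs supply slope 4.5).
The less price-elastic side of the market bears the larger share of a per-unit tax.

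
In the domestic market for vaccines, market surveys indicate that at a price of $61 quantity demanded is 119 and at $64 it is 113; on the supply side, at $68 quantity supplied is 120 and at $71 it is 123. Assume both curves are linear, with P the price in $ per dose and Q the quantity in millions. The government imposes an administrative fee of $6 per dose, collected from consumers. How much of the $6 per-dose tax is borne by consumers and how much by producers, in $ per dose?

Consumers bear $2 per dose; producers bear $4 per dose.

Demand slope: (113 − 119)/(64 − 61) = -2, so Qd = 241 − 2P.
Supply slope: (123 − 120)/(71 − 68) = 1, so Qs = P + 52.
Without the tax, 241 − 2P = P + 52 gives 3P = 189, so P* = $63 and Q* = 115.
With the tax collected from consumers, demand (in seller-price terms) shifts: Qd = 241 − 2(P + 6).
Solving gives Q = 111 with consumers paying $65 and producers receiving $59 (the $6 wedge).
Burden on consumers: $2; on producers: $4. (They sum to $6.)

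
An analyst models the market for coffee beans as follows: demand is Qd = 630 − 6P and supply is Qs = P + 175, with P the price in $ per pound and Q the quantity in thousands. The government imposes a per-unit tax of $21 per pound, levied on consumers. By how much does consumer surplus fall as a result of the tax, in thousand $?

Before the tax: set 630 − 6P = P + 175 → P* = $65, Q* = 240.
With the tax collected from consumers, demand (in seller-price terms) shifts: Qd = 630 − 6(P + 21).
Solving gives Q = 222 with consumers paying $68 and suppliers receiving $47 (the $21 wedge).
ΔCS is the trapezoid between Q = 222 and Q = 240 of height $3: ½ · (240 + 222) · 3 = $693.

Consumer surplus falls by $693 thousand.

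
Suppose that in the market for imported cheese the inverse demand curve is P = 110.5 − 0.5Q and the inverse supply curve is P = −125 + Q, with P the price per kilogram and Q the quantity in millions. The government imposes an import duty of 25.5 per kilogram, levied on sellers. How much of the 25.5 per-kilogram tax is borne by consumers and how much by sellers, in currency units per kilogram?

Consumers bear 8.5 per kilogram; sellers bear 17 per kilogram.

Inverting to Q(P) form: Qd = 221 − 2P; Qs = P + 125.
Without the tax, 221 − 2P = P + 125 gives 3P = 96, so P* = 32 and Q* = 157.
With the tax collected from sellers, supply shifts: Qs = (P − 25.5) + 125.
New equilibrium: consumers pay 40.5, sellers receive 15, Q = 140. (Wedge: Pb − Ps = 25.5.)
Burden on consumers: 8.5; on sellers: 17. (They sum to 25.5.)
The less price-elastic side of the market bears the larger share of a per-unit tax.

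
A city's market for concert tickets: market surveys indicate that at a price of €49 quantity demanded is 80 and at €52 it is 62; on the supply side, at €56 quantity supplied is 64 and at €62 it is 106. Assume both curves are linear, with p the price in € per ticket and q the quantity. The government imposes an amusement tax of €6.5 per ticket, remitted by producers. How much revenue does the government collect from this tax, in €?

Demand slope: (62 − 80)/(52 − 49) = -6, so qd = 374 − 6p.
Supply slope: (106 − 64)/(62 − 56) = 7, so qs = 7p − 328.
Without the tax, 374 − 6p = 7p − 328 gives 13p = 702, so p* = €54 and q* = 50.
With the tax collected from producers, supply shifts: qs = 7(p − 6.5) − 328.
Solving gives q = 29 with buyers paying €57.5 and producers receiving €51 (the €6.5 wedge).
Revenue = t · Q = 6.5 · 29 = €188.5.

Tax revenue = €188.5.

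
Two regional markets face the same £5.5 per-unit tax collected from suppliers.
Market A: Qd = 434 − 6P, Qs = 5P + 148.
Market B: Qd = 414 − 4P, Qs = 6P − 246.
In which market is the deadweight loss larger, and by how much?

Market A, by £4.95.

Market A: pre-tax P* = £26, Q* = 278; post-tax Q = 263; deadweight loss = £41.25.
Market B: pre-tax P* = £66, Q* = 150; post-tax Q = 136.8; deadweight loss = £36.3.
Difference: £41.25 vs £36.3 → market A is larger by £4.95.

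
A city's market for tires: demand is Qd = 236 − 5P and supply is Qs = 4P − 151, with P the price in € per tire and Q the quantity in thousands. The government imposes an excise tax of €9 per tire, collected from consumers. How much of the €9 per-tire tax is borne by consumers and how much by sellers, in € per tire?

Consumers bear €4 per tire; sellers bear €5 per tire.

Before the tax: set 236 − 5P = 4P − 151 → P* = €43, Q* = 21.
With the tax collected from consumers, demand (in seller-price terms) shifts: Qd = 236 − 5(P + 9).
New equilibrium: consumers pay €47, sellers receive €38, Q = 1. (Wedge: Pb − Ps = 9.)
Burden on consumers: €4; on sellers: €5. (They sum to €9.)
The less price-elastic side of the market bears the larger share of a per-unit tax.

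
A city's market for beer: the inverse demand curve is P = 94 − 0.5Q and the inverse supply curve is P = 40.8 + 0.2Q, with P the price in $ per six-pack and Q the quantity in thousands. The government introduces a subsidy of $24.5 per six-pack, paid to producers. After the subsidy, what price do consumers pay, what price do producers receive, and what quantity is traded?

Inverting to Q(P) form: Qd = 188 − 2P; Qs = 5P − 204.
Before the subsidy: set 188 − 2P = 5P − 204 → P* = $56, Q* = 76.
With a per-unit subsidy paid to producers, each receives P + 24.5 per unit sold, so supply becomes Qs = 5(P + 24.5) − 204.
New equilibrium: consumers pay $38.5, producers receive $63, Q = 111. (Wedge: Pb − Ps = −24.5.)

Consumers pay $38.5; producers receive $63; quantity = 111.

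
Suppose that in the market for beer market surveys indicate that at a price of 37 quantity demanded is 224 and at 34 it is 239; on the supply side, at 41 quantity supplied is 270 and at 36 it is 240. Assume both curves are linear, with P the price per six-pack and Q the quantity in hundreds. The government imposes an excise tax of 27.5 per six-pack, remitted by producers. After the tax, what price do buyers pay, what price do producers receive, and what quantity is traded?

Buyers pay 50; producers receive 22.5; quantity = 159.

Demand slope: (239 − 224)/(34 − 37) = -5, so Qd = 409 − 5P.
Supply slope: (240 − 270)/(36 − 41) = 6, so Qs = 6P + 24.
Before the tax: set 409 − 5P = 6P + 24 → P* = 35, Q* = 234.
With the tax collected from producers, supply shifts: Qs = 6(P − 27.5) + 24.
New equilibrium: buyers pay 50, producers receive 22.5, Q = 159. (Wedge: Pb − Ps = 27.5.)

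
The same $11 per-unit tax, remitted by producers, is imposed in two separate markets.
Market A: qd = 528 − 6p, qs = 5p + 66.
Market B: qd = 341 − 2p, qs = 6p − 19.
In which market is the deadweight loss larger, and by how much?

Market A, by $74.25.

Market A: pre-tax p* = $42, q* = 276; post-tax q = 246; deadweight loss = $165.
Market B: pre-tax p* = $45, q* = 251; post-tax q = 234.5; deadweight loss = $90.75.
Difference: $165 vs $90.75 → market A is larger by $74.25.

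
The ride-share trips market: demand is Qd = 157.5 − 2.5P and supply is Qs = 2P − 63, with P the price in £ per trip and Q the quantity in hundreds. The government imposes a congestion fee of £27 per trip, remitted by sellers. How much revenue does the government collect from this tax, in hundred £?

Before the tax: set 157.5 − 2.5P = 2P − 63 → P* = £49, Q* = 35.
With the tax collected from sellers, supply shifts: Qs = 2(P − 27) − 63.
Solving gives Q = 5 with consumers paying £61 and sellers receiving £34 (the £27 wedge).
Revenue = t · Q = 27 · 5 = £135.

Tax revenue = £135 hundred.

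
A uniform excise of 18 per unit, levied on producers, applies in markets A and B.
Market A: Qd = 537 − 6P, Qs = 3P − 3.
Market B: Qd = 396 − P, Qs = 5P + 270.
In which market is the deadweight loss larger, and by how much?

Market A, by 189.

Market A: pre-tax P* = 60, Q* = 177; post-tax Q = 141; deadweight loss = 324.
Market B: pre-tax P* = 21, Q* = 375; post-tax Q = 360; deadweight loss = 135.
Difference: 324 vs 135 → market A is larger by 189.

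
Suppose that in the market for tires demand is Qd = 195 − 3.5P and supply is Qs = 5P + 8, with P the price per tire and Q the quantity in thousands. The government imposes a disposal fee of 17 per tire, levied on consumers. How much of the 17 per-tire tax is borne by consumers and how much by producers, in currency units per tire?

Without the tax, 195 − 3.5P = 5P + 8 gives 8.5P = 187, so P* = 22 and Q* = 118.
With the tax collected from consumers, demand (in seller-price terms) shifts: Qd = 195 − 3.5(P + 17).
New equilibrium: consumers pay 32, producers receive 15, Q = 83. (Wedge: Pb − Ps = 17.)
Burden on consumers: 10; on producers: 7. (They sum to 17.)
The less price-elastic side of the market bears the larger share of a per-unit tax.

Consumers bear 10 per tire; producers bear 7 per tire.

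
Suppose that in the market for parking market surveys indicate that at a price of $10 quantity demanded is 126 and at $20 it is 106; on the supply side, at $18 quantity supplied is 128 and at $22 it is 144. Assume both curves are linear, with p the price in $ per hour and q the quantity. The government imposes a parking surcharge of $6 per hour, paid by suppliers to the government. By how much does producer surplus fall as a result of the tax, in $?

Producer surplus falls by $224.

Demand slope: (106 − 126)/(20 − 10) = -2, so qd = 146 − 2p.
Supply slope: (144 − 128)/(22 − 18) = 4, so qs = 4p + 56.
Before the tax: set 146 − 2p = 4p + 56 → p* = $15, q* = 116.
With the tax collected from suppliers, supply shifts: qs = 4(p − 6) + 56.
New equilibrium: consumers pay $19, suppliers receive $13, q = 108. (Wedge: pb − ps = 6.)
ΔPS is the trapezoid between Q = 108 and Q = 116 of height $2: ½ · (116 + 108) · 2 = $224.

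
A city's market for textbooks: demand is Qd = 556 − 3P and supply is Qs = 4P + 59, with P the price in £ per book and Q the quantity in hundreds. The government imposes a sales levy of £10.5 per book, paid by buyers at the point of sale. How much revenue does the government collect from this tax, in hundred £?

Without the tax, 556 − 3P = 4P + 59 gives 7P = 497, so P* = £71 and Q* = 343.
With the tax collected from buyers, demand (in seller-price terms) shifts: Qd = 556 − 3(P + 10.5).
Solving gives Q = 325 with buyers paying £77 and sellers receiving £66.5 (the £10.5 wedge).
Revenue = t · Q = 10.5 · 325 = £3412.5.

Tax revenue = £3412.5 hundred.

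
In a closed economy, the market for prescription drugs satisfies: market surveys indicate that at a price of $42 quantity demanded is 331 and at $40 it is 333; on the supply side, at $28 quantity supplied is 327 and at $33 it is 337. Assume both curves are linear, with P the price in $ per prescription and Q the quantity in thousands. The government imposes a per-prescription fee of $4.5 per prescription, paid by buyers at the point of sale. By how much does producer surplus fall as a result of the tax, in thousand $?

Demand slope: (333 − 331)/(40 − 42) = -1, so Qd = 373 − P.
Supply slope: (337 − 327)/(33 − 28) = 2, so Qs = 2P + 271.
Before the tax: set 373 − P = 2P + 271 → P* = $34, Q* = 339.
With the tax collected from buyers, demand (in seller-price terms) shifts: Qd = 373 − (P + 4.5).
New equilibrium: buyers pay $37, sellers receive $32.5, Q = 336. (Wedge: Pb − Ps = 4.5.)
ΔPS is the trapezoid between Q = 336 and Q = 339 of height $1.5: ½ · (339 + 336) · 1.5 = $506.25.

Producer surplus falls by $506.25 thousand.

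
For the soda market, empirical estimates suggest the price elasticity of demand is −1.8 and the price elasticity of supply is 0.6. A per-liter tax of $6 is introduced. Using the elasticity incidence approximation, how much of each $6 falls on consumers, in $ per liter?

Consumers bear ≈ $1.5 per liter.

Incidence ratio: consumers' share ≈ εs / (εs + |εd|) = 0.6 / (0.6 + 1.8) = 0.25.
So consumers bear ≈ 0.25 × $6 = $1.5; sellers bear $4.5.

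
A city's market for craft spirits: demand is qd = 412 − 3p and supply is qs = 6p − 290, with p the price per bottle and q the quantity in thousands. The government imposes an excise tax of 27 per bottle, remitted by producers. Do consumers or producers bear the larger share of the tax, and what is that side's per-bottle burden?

Without the tax, 412 − 3p = 6p − 290 gives 9p = 702, so p* = 78 and q* = 178.
With the tax collected from producers, supply shifts: qs = 6(p − 27) − 290.
Solving gives q = 124 with consumers paying 96 and producers receiving 69 (the 27 wedge).
Per-bottle burden: consumers 18, producers 9.
Consumers take the larger share because demand is less price-elastic here (demand slope 3 vs supply slope 6).
The less price-elastic side of the market bears the larger share of a per-unit tax.

Consumers bear the larger share: 18 per bottle.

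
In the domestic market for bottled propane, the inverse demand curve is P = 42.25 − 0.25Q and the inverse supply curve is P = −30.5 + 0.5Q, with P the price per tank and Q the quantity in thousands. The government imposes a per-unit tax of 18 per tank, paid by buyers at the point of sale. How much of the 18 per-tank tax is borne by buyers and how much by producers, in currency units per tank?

Buyers bear 6 per tank; producers bear 12 per tank.

Inverting to Q(P) form: Qd = 169 − 4P; Qs = 2P + 61.
Before the tax: set 169 − 4P = 2P + 61 → P* = 18, Q* = 97.
With the tax collected from buyers, demand (in seller-price terms) shifts: Qd = 169 − 4(P + 18).
New equilibrium: buyers pay 24, producers receive 6, Q = 73. (Wedge: Pb − Ps = 18.)
Burden on buyers: 6; on producers: 12. (They sum to 18.)
The less price-elastic side of the market bears the larger share of a per-unit tax.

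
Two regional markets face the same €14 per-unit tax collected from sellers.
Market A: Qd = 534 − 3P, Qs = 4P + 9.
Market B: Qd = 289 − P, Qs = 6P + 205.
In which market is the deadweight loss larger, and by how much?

Market A: pre-tax P* = €75, Q* = 309; post-tax Q = 285; deadweight loss = €168.
Market B: pre-tax P* = €12, Q* = 277; post-tax Q = 265; deadweight loss = €84.
Difference: €168 vs €84 → market A is larger by €84.

Market A, by €84.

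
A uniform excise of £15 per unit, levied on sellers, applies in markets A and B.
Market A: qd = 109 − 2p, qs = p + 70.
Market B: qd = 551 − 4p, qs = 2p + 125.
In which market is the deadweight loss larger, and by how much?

Market B, by £75.

Market A: pre-tax p* = £13, q* = 83; post-tax q = 73; deadweight loss = £75.
Market B: pre-tax p* = £71, q* = 267; post-tax q = 247; deadweight loss = £150.
Difference: £75 vs £150 → market B is larger by £75.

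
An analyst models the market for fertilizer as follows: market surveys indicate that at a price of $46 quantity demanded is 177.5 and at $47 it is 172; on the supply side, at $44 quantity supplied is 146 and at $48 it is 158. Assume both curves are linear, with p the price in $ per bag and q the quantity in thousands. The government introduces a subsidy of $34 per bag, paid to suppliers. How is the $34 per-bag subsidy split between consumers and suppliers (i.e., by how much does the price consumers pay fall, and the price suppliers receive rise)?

Consumers gain $12 per bag; suppliers gain $22 per bag.

Demand slope: (172 − 177.5)/(47 − 46) = -5.5, so qd = 430.5 − 5.5p.
Supply slope: (158 − 146)/(48 − 44) = 3, so qs = 3p + 14.
Without the subsidy, 430.5 − 5.5p = 3p + 14 gives 8.5p = 416.5, so p* = $49 and q* = 161.
With a per-unit subsidy paid to suppliers, each receives p + 34 per unit sold, so supply becomes qs = 3(p + 34) + 14.
New equilibrium: consumers pay $37, suppliers receive $71, q = 227. (Wedge: pb − ps = −34.)
Gain to consumers: $12; to suppliers: $22. (They sum to $34.)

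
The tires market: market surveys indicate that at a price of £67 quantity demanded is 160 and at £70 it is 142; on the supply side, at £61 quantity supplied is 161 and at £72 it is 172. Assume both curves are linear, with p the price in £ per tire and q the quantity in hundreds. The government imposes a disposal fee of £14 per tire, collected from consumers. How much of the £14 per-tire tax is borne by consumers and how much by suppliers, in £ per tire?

Consumers bear £2 per tire; suppliers bear £12 per tire.

Demand slope: (142 − 160)/(70 − 67) = -6, so qd = 562 − 6p.
Supply slope: (172 − 161)/(72 − 61) = 1, so qs = p + 100.
Without the tax, 562 − 6p = p + 100 gives 7p = 462, so p* = £66 and q* = 166.
With the tax collected from consumers, demand (in seller-price terms) shifts: qd = 562 − 6(p + 14).
New equilibrium: consumers pay £68, suppliers receive £54, q = 154. (Wedge: pb − ps = 14.)
Burden on consumers: £2; on suppliers: £12. (They sum to £14.)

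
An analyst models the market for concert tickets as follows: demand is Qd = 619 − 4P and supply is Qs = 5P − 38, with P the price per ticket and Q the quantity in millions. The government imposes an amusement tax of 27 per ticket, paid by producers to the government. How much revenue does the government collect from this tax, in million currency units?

Tax revenue = 7209 million.

Without the tax, 619 − 4P = 5P − 38 gives 9P = 657, so P* = 73 and Q* = 327.
With the tax collected from producers, supply shifts: Qs = 5(P − 27) − 38.
New equilibrium: consumers pay 88, producers receive 61, Q = 267. (Wedge: Pb − Ps = 27.)
Revenue = t · Q = 27 · 267 = 7209.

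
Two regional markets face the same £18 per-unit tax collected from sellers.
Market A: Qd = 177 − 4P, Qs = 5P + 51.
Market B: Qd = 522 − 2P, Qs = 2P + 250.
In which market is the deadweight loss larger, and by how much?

Market A, by £198.

Market A: pre-tax P* = £14, Q* = 121; post-tax Q = 81; deadweight loss = £360.
Market B: pre-tax P* = £68, Q* = 386; post-tax Q = 368; deadweight loss = £162.
Difference: £360 vs £162 → market A is larger by £198.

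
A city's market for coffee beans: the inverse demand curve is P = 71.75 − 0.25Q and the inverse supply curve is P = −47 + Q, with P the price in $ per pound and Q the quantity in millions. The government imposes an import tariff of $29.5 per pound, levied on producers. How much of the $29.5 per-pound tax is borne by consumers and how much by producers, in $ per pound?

Consumers bear $5.9 per pound; producers bear $23.6 per pound.

Rewrite in direct form: Qd = 287 − 4P and Qs = P + 47.
Without the tax, 287 − 4P = P + 47 gives 5P = 240, so P* = $48 and Q* = 95.
With the tax collected from producers, supply shifts: Qs = (P − 29.5) + 47.
New equilibrium: consumers pay $53.9, producers receive $24.4, Q = 71.4. (Wedge: Pb − Ps = 29.5.)
Burden on consumers: $5.9; on producers: $23.6. (They sum to $29.5.)
The less price-elastic side of the market bears the larger share of a per-unit tax.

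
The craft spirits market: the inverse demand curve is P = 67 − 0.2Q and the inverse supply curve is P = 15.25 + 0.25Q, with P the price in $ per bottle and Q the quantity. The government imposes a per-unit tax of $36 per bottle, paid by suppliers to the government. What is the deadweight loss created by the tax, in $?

Inverting to Q(P) form: Qd = 335 − 5P; Qs = 4P − 61.
Without the tax, 335 − 5P = 4P − 61 gives 9P = 396, so P* = $44 and Q* = 115.
With the tax collected from suppliers, supply shifts: Qs = 4(P − 36) − 61.
New equilibrium: consumers pay $60, suppliers receive $24, Q = 35. (Wedge: Pb − Ps = 36.)
Quantity falls by |ΔQ| = |115 − 35| = 80.
DWL = ½ · t · |ΔQ| = ½ · 36 · 80 = $1440.

Deadweight loss = $1440.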